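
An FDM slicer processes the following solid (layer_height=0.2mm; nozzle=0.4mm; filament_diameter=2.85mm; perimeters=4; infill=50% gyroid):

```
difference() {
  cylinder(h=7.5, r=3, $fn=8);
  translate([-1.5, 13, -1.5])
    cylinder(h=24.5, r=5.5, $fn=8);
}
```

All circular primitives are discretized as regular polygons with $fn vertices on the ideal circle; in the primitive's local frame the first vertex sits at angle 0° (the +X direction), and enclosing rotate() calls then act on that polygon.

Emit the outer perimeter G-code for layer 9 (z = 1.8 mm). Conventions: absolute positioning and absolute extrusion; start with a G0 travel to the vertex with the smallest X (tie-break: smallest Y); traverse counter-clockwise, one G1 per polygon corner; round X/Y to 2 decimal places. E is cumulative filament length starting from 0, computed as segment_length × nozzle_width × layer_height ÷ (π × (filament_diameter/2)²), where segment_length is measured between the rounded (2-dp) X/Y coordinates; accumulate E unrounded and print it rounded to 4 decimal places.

At z = 1.8 mm: the r=3 cylinder contributes a regular 8-gon of circumradius 3; the r=5.5 cylinder at (-1.5, 13) contributes a regular 8-gon of circumradius 5.5; After the difference (first − rest): starting from the r=3 cylinder, the r=5.5 cylinder at (-1.5, 13) misses the remaining region (no effect) — 1 connected region. The outline is a single polygon with 8 vertices. Extrusion per mm of travel: 0.4 × 0.2 / (π × 1.425²) = 0.012540. Accumulating E over each segment gives final E = 0.2303.

G0 X-3.00 Y0.00 Z1.80
G1 X-2.12 Y-2.12 E0.0288
G1 X0.00 Y-3.00 E0.0576
G1 X2.12 Y-2.12 E0.0864
G1 X3.00 Y0.00 E0.1151
G1 X2.12 Y2.12 E0.1439
G1 X0.00 Y3.00 E0.1727
G1 X-2.12 Y2.12 E0.2015
G1 X-3.00 Y0.00 E0.2303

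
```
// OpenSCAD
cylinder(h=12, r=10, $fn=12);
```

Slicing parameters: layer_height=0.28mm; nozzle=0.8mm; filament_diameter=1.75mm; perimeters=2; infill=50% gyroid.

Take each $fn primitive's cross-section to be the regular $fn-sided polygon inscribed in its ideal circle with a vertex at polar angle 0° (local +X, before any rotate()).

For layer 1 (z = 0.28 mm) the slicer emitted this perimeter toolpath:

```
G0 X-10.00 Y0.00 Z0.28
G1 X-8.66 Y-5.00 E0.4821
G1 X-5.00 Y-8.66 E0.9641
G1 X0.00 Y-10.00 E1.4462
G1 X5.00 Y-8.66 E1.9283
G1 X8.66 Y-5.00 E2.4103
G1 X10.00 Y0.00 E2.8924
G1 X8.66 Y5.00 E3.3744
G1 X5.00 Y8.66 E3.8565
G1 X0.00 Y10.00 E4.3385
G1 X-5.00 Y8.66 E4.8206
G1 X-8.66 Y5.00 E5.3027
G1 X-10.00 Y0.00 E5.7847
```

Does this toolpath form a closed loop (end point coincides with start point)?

Start point (G0): (-10.00, 0.00). End point (last G1): the path returns to the start — closed.

yes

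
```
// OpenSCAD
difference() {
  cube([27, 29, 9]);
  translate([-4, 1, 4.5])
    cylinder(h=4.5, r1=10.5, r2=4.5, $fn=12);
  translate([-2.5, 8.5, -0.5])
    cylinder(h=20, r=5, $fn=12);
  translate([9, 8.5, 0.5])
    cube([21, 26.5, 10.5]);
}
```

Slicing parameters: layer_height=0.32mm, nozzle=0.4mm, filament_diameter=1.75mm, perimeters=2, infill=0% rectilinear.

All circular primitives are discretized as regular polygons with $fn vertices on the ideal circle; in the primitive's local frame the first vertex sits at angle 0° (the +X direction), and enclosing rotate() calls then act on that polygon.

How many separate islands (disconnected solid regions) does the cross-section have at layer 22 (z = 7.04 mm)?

At z = 7.04 mm: the cube (footprint 27×29) is included at this height; the cone at (-4, 1): at t=0.564 of its height the radius interpolates to r₁+(r₂−r₁)t = 7.113, giving a regular 12-gon of that circumradius; the r=5 cylinder at (-2.5, 8.5) gives a regular 12-gon of circumradius 5 (constant along its height); the cube at (9, 8.5) is present — its section is the full 21×26.5 rectangle; Taking the first minus the rest: starting from the 27×29 cube, the cone at (-4, 1) partially overlaps it — only the 14.69 mm² overlap (of its 151.80 mm²) is removed, clipping the outline; the r=5 cylinder at (-2.5, 8.5) partially overlaps it — only the 12.55 mm² overlap (of its 75.00 mm²) is removed, clipping the outline; the 21×26.5 cube at (9, 8.5) partially overlaps it — only the 369.00 mm² overlap (of its 556.50 mm²) is removed, clipping the outline — 1 connected region. Overall, the cross-section is a single solid region. Island count = 1.

1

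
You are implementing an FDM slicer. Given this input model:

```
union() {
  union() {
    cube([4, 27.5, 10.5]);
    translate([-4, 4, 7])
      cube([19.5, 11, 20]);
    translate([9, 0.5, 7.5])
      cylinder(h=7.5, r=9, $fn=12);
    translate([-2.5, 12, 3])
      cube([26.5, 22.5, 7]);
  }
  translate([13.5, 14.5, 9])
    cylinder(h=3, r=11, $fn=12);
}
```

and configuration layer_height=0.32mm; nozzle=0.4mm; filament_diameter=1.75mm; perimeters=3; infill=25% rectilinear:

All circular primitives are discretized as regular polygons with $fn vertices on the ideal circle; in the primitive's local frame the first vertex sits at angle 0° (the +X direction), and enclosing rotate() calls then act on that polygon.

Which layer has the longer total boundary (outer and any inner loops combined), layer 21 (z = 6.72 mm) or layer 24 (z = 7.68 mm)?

Layer 21 (z = 6.72): the cube is present — its section is the full 4×27.5 rectangle (perimeter 63.00 mm); the cube at (-4, 4) is absent (z outside [7, 27]); the cylinder at (9, 0.5) does not reach this height (z outside [7.5, 15]); the cube at (-2.5, 12) (footprint 26.5×22.5) is included at this height (perimeter 98.00 mm); Combining (union): the regions partially overlap (shared area 62.00 mm²), so the edge portions inside another operand are dropped and the merged outline is re-measured after clipping — boundary = 122.00 mm; the cylinder at (13.5, 14.5) is absent (z outside [9, 12]); Combining (union): only that combined region is present, so the union is just that shape — boundary = 122.00 mm. So its perimeter = 122.00 mm. Layer 24 (z = 7.68): the 4×27.5 cube contributes its full rectangle (perimeter 63.00 mm); the cube at (-4, 4) is present — its section is the full 19.5×11 rectangle (perimeter 61.00 mm); the cylinder at (9, 0.5): section is a regular 12-gon, circumradius r=9 (perimeter = 2·12·9.000·sin(180°/12) = 55.90 mm); the 26.5×22.5 cube at (-2.5, 12) contributes its full rectangle (perimeter 98.00 mm); Merging all regions: the regions partially overlap (shared area 221.84 mm²), so the edge portions inside another operand are dropped and the merged outline is re-measured after clipping — boundary = 137.26 mm; the cylinder at (13.5, 14.5) is absent (z outside [9, 12]); Combining (union): only that combined region is present, so the union is just that shape — boundary = 137.26 mm. So its perimeter = 137.26 mm. Layer 24 is larger (137.26 vs 122.00 mm).

layer 24 (z = 7.68 mm)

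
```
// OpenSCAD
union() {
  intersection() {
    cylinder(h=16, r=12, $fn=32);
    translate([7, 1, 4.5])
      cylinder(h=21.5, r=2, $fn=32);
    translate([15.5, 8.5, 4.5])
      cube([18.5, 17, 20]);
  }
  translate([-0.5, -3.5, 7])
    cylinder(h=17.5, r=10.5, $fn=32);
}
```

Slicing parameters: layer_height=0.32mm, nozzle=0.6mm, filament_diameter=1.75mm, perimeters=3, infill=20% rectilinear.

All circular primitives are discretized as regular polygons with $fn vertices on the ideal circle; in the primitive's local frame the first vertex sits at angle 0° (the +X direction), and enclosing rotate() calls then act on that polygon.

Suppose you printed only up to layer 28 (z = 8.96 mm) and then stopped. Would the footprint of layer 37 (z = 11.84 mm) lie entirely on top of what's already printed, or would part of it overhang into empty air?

entirely on top

Compare the two slices. At z = 8.96: the r=12 cylinder contributes a regular 32-gon of circumradius 12 (area = (32/2)·12.000²·sin(360°/32) = 449.49 mm²); the r=2 cylinder at (7, 1) contributes a regular 32-gon of circumradius 2 (area = (32/2)·2.000²·sin(360°/32) = 12.49 mm²); the cube at (15.5, 8.5) (footprint 18.5×17) is included at this height (area 314.50 mm²); Keeping only the common overlap: the r=2 cylinder at (7, 1) lies inside the r=12 cylinder, so the common part is the r=2 cylinder at (7, 1) itself; the 18.5×17 cube at (15.5, 8.5) does not overlap the running intersection (empty) — nothing remains; the r=10.5 cylinder at (-0.5, -3.5) gives a regular 32-gon of circumradius 10.5 (constant along its height) (area = (32/2)·10.500²·sin(360°/32) = 344.14 mm²); Merging all regions: only the r=10.5 cylinder at (-0.5, -3.5) is present, so the union is just that shape — area = 344.14 mm². At z = 11.84: the r=12 cylinder contributes a regular 32-gon of circumradius 12 (area = (32/2)·12.000²·sin(360°/32) = 449.49 mm²); the r=2 cylinder at (7, 1) contributes a regular 32-gon of circumradius 2 (area = (32/2)·2.000²·sin(360°/32) = 12.49 mm²); the cube at (15.5, 8.5) is present — its section is the full 18.5×17 rectangle (area 314.50 mm²); Taking the intersection: the r=2 cylinder at (7, 1) lies inside the r=12 cylinder, so the common part is the r=2 cylinder at (7, 1) itself; the 18.5×17 cube at (15.5, 8.5) does not overlap the running intersection (empty) — nothing remains; the r=10.5 cylinder at (-0.5, -3.5) contributes a regular 32-gon of circumradius 10.5 (area = (32/2)·10.500²·sin(360°/32) = 344.14 mm²); Merging all regions: only the r=10.5 cylinder at (-0.5, -3.5) is present, so the union is just that shape — area = 344.14 mm². Checking containment: the cross-section at z = 11.84 is a subset of the cross-section at z = 8.96.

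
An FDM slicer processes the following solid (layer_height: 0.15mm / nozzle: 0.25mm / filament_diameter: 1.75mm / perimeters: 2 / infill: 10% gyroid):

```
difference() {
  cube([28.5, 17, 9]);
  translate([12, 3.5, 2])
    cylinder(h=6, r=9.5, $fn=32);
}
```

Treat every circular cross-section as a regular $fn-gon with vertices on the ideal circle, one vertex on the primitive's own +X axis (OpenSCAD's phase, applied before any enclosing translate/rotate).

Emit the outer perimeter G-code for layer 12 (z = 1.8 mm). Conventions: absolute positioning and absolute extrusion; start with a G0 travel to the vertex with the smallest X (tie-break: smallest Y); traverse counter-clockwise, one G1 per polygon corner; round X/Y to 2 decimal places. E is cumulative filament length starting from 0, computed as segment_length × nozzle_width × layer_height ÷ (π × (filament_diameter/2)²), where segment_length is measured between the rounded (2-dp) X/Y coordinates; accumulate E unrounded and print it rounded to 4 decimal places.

G0 X0.00 Y0.00 Z1.80
G1 X28.50 Y0.00 E0.4443
G1 X28.50 Y17.00 E0.7094
G1 X0.00 Y17.00 E1.1537
G1 X0.00 Y0.00 E1.4188

At z = 1.8 mm: the cube (footprint 28.5×17) is included at this height; the cylinder at (12, 3.5) is not intersected at this z (z outside [2, 8]); After the difference (first − rest): none of the subtracted shapes is present at this height, so the 28.5×17 cube is unchanged — 1 connected region. The outline is a single polygon with 4 vertices. Extrusion per mm of travel: 0.25 × 0.15 / (π × 0.875²) = 0.015591. Accumulating E over each segment gives final E = 1.4188.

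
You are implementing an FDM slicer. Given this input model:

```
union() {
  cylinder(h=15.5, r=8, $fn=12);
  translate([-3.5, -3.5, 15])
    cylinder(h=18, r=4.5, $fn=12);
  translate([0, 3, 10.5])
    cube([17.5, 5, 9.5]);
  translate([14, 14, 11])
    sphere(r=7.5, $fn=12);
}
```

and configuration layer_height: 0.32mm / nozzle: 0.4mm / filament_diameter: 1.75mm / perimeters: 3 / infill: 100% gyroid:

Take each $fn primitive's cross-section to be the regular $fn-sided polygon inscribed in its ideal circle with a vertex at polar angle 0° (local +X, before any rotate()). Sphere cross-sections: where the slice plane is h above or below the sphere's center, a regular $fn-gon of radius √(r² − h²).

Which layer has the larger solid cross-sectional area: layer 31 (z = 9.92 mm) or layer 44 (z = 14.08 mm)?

layer 44 (z = 14.08 mm)

Layer 31 (z = 9.92): the cylinder: section is a regular 12-gon, circumradius r=8 (area = (12/2)·8.000²·sin(360°/12) = 192.00 mm²); the cylinder at (-3.5, -3.5) is not intersected at this z (z outside [15, 33]); the cube at (0, 3) is not intersected at this z (z outside [10.5, 20]); the sphere at (14, 14): section is a regular 12-gon, circumradius = √(r²−h²) = √(7.5²−1.08²) = 7.422 (area = (12/2)·7.422²·sin(360°/12) = 165.25 mm²); Combining (union): the 2 present regions are separate (no shared area or edge), so areas and boundary lengths simply add and each stays a separate island — area = 357.25 mm². So its area = 357.25 mm². Layer 44 (z = 14.08): the r=8 cylinder contributes a regular 12-gon of circumradius 8 (area = (12/2)·8.000²·sin(360°/12) = 192.00 mm²); the cylinder at (-3.5, -3.5) does not reach this height (z outside [15, 33]); the 17.5×5 cube at (0, 3) contributes its full rectangle (area 87.50 mm²); the r=7.5 sphere at (14, 14) contributes a regular 12-gon of circumradius √(7.5²−3.08²) = 6.838 (area = (12/2)·6.838²·sin(360°/12) = 140.29 mm²); Taking the union: the regions partially overlap — summed areas 419.79 mm² minus the doubly-counted overlap 27.83 mm² gives 391.96 mm² — area = 391.96 mm². So its area = 391.96 mm². Layer 44 is larger (391.96 vs 357.25 mm²).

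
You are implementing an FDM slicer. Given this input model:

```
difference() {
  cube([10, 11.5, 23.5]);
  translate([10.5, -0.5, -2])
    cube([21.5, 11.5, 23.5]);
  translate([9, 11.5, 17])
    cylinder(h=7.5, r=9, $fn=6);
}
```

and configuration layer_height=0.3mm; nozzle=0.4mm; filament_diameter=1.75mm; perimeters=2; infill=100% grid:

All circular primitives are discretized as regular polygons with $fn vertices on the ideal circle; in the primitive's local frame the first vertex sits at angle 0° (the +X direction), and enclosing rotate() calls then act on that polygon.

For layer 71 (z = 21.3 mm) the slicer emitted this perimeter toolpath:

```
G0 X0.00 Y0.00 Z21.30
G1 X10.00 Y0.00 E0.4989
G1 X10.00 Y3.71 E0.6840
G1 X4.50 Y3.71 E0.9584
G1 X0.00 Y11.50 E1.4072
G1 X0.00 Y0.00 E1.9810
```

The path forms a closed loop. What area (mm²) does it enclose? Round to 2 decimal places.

54.63 mm²

Apply the shoelace formula to the sequence of (X, Y) vertices; enclosed area = 54.63 mm².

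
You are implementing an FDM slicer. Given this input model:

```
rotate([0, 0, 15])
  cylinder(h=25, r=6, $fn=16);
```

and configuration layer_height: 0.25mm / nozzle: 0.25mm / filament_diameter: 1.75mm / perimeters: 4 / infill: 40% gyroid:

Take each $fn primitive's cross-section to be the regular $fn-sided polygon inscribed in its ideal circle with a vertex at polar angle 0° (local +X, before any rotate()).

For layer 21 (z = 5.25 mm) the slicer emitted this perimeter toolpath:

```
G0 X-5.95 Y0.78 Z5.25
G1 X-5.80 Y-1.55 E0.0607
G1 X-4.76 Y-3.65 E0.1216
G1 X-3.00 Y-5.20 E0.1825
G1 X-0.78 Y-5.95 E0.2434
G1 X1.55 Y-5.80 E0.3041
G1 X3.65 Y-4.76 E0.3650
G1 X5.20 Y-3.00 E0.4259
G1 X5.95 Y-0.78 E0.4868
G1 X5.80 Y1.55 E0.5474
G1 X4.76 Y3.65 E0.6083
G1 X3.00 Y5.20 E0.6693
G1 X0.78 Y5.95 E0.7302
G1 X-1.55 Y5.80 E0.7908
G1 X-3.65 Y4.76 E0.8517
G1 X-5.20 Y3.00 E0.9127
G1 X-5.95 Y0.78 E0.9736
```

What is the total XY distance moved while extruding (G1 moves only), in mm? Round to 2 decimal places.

Sum the Euclidean lengths of each G1 segment: total = 37.47 mm.

37.47 mm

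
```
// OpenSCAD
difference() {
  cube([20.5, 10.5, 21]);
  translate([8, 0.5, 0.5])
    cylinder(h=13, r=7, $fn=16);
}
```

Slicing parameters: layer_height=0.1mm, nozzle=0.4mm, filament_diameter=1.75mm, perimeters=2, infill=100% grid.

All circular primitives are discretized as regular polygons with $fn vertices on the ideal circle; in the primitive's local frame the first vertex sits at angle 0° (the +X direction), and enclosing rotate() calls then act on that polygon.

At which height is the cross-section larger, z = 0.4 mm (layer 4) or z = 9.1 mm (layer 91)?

Layer 4 (z = 0.4): the cube is present — its section is the full 20.5×10.5 rectangle (area 215.25 mm²); the cylinder at (8, 0.5) does not reach this height (z outside [0.5, 13.5]); After the difference (first − rest): none of the subtracted shapes is present at this height, so the 20.5×10.5 cube is unchanged — area = 215.25 mm². So its area = 215.25 mm². Layer 91 (z = 9.1): the cube (footprint 20.5×10.5) is included at this height (area 215.25 mm²); the cylinder at (8, 0.5): section is a regular 16-gon, circumradius r=7 (area = (16/2)·7.000²·sin(360°/16) = 150.01 mm²); After the difference (first − rest): starting from the 20.5×10.5 cube (215.25 mm²), the r=7 cylinder at (8, 0.5) partially overlaps it — only the 81.96 mm² overlap (of its 150.01 mm²) is removed, clipping the outline — area = 133.29 mm². So its area = 133.29 mm². Layer 4 is larger (215.25 vs 133.29 mm²).

layer 4 (z = 0.4 mm)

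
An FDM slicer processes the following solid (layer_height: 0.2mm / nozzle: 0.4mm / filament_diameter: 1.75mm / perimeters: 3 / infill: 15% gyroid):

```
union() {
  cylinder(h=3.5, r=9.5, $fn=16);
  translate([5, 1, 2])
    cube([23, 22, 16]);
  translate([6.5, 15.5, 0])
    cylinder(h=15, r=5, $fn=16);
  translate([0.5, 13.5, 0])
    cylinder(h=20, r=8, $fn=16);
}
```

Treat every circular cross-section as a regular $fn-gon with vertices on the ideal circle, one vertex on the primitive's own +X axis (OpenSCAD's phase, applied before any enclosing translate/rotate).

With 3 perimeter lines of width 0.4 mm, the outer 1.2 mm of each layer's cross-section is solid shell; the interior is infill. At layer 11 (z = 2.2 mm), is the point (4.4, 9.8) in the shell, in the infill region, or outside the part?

infill

At z = 2.2 mm: the r=9.5 cylinder contributes a regular 16-gon of circumradius 9.5; the cube at (5, 1) (footprint 23×22) is included at this height; the r=5 cylinder at (6.5, 15.5) contributes a regular 16-gon of circumradius 5; the cylinder at (0.5, 13.5): section is a regular 16-gon, circumradius r=8; Merging all regions: the regions partially overlap (shared area 154.81 mm²), so overlapping operands fuse into one piece — 1 connected region. Overall, the cross-section is a single solid region. The nearest boundary edge runs (-6.72, 6.72)→(-5.09, 7.80); distance from the point to it = 9.70 mm. The point is inside the cross-section and 9.70 mm from the nearest boundary — more than the 1.2 mm shell width (3 × 0.4), so it's in the infill interior.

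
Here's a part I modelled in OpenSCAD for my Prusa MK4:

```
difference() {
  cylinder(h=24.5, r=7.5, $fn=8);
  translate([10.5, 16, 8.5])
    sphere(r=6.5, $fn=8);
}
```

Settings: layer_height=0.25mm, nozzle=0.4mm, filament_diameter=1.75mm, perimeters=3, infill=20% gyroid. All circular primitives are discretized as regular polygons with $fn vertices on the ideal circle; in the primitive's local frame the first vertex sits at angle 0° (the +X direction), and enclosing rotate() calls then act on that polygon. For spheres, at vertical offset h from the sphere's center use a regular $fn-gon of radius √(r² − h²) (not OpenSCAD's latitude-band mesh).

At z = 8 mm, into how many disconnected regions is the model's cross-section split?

1

At z = 8 mm: the r=7.5 cylinder contributes a regular 8-gon of circumradius 7.5; the r=6.5 sphere at (10.5, 16) slices to a regular 8-gon of circumradius 6.481 (√(r²−h²) with h=0.5 from center); Taking the first minus the rest: starting from the r=7.5 cylinder, the r=6.5 sphere at (10.5, 16) misses the remaining region (no effect) — 1 connected region. The result has 1 disconnected region.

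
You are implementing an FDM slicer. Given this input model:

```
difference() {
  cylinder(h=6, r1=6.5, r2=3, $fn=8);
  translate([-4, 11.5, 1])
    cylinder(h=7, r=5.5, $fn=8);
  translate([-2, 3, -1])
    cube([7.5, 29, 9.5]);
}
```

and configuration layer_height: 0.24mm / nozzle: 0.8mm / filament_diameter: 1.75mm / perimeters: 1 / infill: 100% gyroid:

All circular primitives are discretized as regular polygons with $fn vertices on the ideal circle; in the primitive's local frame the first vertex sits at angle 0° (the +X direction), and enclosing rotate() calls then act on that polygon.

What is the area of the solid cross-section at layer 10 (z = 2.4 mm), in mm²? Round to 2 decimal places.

65.24 mm²

At z = 2.4 mm: the cone (r1=6.5→r2=3) has section circumradius 5.100 here — a regular 8-gon (area = (8/2)·5.100²·sin(360°/8) = 73.57 mm²); the cylinder at (-4, 11.5): section is a regular 8-gon, circumradius r=5.5 (area = (8/2)·5.500²·sin(360°/8) = 85.56 mm²); the cube at (-2, 3) (footprint 7.5×29) is included at this height (area 217.50 mm²); After the difference (first − rest): starting from the cone (73.57 mm²), the r=5.5 cylinder at (-4, 11.5) misses the remaining region (no effect); the 7.5×29 cube at (-2, 3) partially overlaps it — only the 8.33 mm² overlap (of its 217.50 mm²) is removed, clipping the outline — area = 65.24 mm². Overall, the cross-section is a single solid region. Net area = 65.24 mm².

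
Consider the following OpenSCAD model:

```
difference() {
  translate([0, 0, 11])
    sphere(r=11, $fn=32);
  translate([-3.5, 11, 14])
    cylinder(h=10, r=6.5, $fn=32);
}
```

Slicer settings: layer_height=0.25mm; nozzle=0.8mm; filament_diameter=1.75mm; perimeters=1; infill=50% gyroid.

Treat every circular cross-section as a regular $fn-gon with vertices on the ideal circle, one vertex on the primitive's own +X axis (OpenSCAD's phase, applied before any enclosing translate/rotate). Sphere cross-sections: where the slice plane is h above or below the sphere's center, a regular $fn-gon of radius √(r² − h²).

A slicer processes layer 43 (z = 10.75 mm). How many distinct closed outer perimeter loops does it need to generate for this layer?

1

At z = 10.75 mm: the r=11 sphere slices to a regular 32-gon of circumradius 10.997 (√(r²−h²) with h=0.25 from center); the cylinder at (-3.5, 11) is absent (z outside [14, 24]); Subtracting the remaining from the first: none of the subtracted shapes is present at this height, so the r=11 sphere is unchanged — 1 connected region. The result has 1 disconnected region.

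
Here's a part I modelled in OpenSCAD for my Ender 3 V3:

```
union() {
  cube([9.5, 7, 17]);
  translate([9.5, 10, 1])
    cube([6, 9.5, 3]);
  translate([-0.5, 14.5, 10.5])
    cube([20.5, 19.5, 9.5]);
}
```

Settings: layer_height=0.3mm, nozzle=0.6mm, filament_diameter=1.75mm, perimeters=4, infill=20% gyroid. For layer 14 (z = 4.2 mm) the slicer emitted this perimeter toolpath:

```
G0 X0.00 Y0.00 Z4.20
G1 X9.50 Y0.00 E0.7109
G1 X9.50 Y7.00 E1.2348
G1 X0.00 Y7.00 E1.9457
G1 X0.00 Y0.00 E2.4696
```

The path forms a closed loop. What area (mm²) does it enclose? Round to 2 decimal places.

66.50 mm²

Apply the shoelace formula to the sequence of (X, Y) vertices; enclosed area = 66.50 mm².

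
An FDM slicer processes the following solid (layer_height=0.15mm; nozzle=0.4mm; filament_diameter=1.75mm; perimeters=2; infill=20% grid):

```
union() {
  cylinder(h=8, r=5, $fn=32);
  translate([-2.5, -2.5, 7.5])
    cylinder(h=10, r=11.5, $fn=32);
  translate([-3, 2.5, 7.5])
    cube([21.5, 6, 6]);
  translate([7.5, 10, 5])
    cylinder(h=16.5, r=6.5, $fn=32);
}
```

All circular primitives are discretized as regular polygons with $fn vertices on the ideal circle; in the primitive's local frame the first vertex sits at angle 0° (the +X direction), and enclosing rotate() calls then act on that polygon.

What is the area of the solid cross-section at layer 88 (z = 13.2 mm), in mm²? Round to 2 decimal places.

At z = 13.2 mm: the cylinder does not reach this height (z outside [0, 8]); the r=11.5 cylinder at (-2.5, -2.5) contributes a regular 32-gon of circumradius 11.5 (area = (32/2)·11.500²·sin(360°/32) = 412.81 mm²); the 21.5×6 cube at (-3, 2.5) contributes its full rectangle (area 129.00 mm²); the cylinder at (7.5, 10): section is a regular 32-gon, circumradius r=6.5 (area = (32/2)·6.500²·sin(360°/32) = 131.88 mm²); Merging all regions: the regions partially overlap — summed areas 673.69 mm² minus the doubly-counted overlap 96.42 mm² gives 577.27 mm² — area = 577.27 mm². Overall, the cross-section is a single solid region. Net area = 577.27 mm².

577.27 mm²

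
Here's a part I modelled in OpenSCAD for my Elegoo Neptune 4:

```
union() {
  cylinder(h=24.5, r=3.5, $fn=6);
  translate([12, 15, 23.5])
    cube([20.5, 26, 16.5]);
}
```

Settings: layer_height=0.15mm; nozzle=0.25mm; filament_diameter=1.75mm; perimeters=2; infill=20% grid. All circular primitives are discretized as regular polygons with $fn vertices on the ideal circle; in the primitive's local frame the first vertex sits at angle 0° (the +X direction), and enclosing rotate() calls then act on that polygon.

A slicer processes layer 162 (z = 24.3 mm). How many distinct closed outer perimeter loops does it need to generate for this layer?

At z = 24.3 mm: the cylinder: section is a regular 6-gon, circumradius r=3.5; the cube at (12, 15) (footprint 20.5×26) is included at this height; Merging all regions: the 2 present regions are separate (no shared area or edge), so areas and boundary lengths simply add and each stays a separate island — 2 connected regions. The result has 2 disconnected regions.

2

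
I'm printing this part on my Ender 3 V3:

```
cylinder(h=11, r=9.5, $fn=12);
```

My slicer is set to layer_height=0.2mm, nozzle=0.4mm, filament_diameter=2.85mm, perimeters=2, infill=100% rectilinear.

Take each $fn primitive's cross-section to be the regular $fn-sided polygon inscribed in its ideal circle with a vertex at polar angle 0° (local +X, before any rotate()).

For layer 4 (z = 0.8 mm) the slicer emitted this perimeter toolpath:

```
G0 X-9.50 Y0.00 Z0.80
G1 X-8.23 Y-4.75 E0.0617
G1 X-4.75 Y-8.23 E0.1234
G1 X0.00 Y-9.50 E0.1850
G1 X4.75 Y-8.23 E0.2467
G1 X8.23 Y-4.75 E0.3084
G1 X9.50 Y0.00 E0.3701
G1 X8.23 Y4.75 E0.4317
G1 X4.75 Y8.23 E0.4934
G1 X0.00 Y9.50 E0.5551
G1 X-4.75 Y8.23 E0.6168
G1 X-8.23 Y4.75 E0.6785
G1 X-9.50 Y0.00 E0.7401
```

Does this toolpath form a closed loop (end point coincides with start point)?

yes

Start point (G0): (-9.50, 0.00). End point (last G1): the path returns to the start — closed.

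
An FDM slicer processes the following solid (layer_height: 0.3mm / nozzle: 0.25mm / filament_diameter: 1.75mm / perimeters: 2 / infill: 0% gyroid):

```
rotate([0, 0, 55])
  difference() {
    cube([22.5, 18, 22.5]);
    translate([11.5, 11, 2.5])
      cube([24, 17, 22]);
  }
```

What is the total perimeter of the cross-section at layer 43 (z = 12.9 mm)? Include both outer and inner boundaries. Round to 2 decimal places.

81.00 mm

At z = 12.9 mm: the cube is present — its section is the full 22.5×18 rectangle (perimeter 81.00 mm); the cube at (11.5, 11) (footprint 24×17) is included at this height (perimeter 82.00 mm); Taking the first minus the rest: starting from the 22.5×18 cube, the 24×17 cube at (11.5, 11) partially overlaps it — only the 77.00 mm² overlap (of its 408.00 mm²) is removed, clipping the outline — boundary = 81.00 mm; (whole slice rotated 55° about Z — lengths, areas and connectivity unchanged). Overall, the cross-section is a single solid region. Total boundary length (outer) = 81.00 mm.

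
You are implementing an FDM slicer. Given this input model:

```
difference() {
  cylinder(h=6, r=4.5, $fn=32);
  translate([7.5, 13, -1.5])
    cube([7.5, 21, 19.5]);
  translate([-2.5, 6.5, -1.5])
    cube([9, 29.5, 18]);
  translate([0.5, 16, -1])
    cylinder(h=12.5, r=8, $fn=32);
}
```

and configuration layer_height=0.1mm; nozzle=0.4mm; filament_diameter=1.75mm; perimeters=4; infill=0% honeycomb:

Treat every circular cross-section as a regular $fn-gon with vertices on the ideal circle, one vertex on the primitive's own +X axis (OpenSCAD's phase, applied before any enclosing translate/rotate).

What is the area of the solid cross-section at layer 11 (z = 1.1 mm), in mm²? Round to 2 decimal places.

At z = 1.1 mm: the r=4.5 cylinder contributes a regular 32-gon of circumradius 4.5 (area = (32/2)·4.500²·sin(360°/32) = 63.21 mm²); the cube at (7.5, 13) (footprint 7.5×21) is included at this height (area 157.50 mm²); the 9×29.5 cube at (-2.5, 6.5) contributes its full rectangle (area 265.50 mm²); the r=8 cylinder at (0.5, 16) gives a regular 32-gon of circumradius 8 (constant along its height) (area = (32/2)·8.000²·sin(360°/32) = 199.77 mm²); Taking the first minus the rest: starting from the r=4.5 cylinder (63.21 mm²), the 7.5×21 cube at (7.5, 13) misses the remaining region (no effect); the 9×29.5 cube at (-2.5, 6.5) misses the remaining region (no effect); the r=8 cylinder at (0.5, 16) misses the remaining region (no effect) — area = 63.21 mm². Overall, the cross-section is a single solid region. Net area = 63.21 mm².

63.21 mm²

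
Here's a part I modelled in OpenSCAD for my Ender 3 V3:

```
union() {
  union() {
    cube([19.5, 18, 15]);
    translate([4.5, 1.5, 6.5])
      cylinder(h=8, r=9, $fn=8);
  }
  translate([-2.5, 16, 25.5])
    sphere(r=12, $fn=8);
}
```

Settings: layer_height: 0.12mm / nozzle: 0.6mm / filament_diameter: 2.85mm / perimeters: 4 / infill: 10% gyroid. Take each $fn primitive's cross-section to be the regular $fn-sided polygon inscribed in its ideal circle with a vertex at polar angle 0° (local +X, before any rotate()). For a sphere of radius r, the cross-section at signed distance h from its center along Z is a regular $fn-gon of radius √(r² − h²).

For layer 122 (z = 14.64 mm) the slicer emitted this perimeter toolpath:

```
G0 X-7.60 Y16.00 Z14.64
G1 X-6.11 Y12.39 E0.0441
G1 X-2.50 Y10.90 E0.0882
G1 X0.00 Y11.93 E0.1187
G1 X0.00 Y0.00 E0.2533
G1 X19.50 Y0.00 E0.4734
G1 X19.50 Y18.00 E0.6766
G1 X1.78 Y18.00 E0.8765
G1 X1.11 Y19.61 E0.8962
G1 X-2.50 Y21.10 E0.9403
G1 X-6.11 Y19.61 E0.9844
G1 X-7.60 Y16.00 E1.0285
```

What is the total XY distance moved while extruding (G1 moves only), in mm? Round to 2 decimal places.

91.12 mm

Sum the Euclidean lengths of each G1 segment: total = 91.12 mm.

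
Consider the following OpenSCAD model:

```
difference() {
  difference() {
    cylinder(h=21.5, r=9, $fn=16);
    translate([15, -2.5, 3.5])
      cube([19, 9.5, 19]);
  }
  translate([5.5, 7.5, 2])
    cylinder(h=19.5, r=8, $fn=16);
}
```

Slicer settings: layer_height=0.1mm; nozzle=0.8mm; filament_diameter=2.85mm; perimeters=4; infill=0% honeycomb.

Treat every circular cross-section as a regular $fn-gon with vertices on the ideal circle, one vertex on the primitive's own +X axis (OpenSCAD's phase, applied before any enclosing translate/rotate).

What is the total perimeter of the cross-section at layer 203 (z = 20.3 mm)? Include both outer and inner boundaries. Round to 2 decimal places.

57.28 mm

At z = 20.3 mm: the r=9 cylinder contributes a regular 16-gon of circumradius 9 (perimeter = 2·16·9.000·sin(180°/16) = 56.19 mm); the cube at (15, -2.5) is present — its section is the full 19×9.5 rectangle (perimeter 57.00 mm); Subtracting the remaining from the first: starting from the r=9 cylinder, the 19×9.5 cube at (15, -2.5) misses the remaining region (no effect) — boundary = 56.19 mm; the r=8 cylinder at (5.5, 7.5) contributes a regular 16-gon of circumradius 8 (perimeter = 2·16·8.000·sin(180°/16) = 49.94 mm); Taking the first minus the rest: starting from that combined region, the r=8 cylinder at (5.5, 7.5) partially overlaps it — only the 73.25 mm² overlap (of its 195.93 mm²) is removed, clipping the outline — boundary = 57.28 mm. Overall, the cross-section is a single solid region. Total boundary length (outer) = 57.28 mm.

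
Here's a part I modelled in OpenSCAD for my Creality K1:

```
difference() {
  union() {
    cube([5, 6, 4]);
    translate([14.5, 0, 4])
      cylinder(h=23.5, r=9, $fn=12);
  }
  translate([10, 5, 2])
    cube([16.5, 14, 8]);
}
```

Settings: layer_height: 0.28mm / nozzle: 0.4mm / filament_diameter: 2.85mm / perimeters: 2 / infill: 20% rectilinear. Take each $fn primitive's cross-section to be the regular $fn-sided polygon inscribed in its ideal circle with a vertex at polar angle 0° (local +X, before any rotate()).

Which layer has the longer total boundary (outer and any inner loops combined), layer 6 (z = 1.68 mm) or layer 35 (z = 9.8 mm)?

Layer 6 (z = 1.68): the cube (footprint 5×6) is included at this height (perimeter 22.00 mm); the cylinder at (14.5, 0) is not intersected at this z (z outside [4, 27.5]); Combining (union): only the 5×6 cube is present, so the union is just that shape — boundary = 22.00 mm; the cube at (10, 5) does not reach this height (z outside [2, 10]); Subtracting the remaining from the first: none of the subtracted shapes is present at this height, so that combined region is unchanged — boundary = 22.00 mm. So its perimeter = 22.00 mm. Layer 35 (z = 9.8): the cube is absent (z outside [0, 4]); the cylinder at (14.5, 0): section is a regular 12-gon, circumradius r=9 (perimeter = 2·12·9.000·sin(180°/12) = 55.90 mm); Combining (union): only the r=9 cylinder at (14.5, 0) is present, so the union is just that shape — boundary = 55.90 mm; the cube at (10, 5) is present — its section is the full 16.5×14 rectangle (perimeter 61.00 mm); Subtracting the remaining from the first: starting from the result so far, the 16.5×14 cube at (10, 5) partially overlaps it — only the 34.48 mm² overlap (of its 231.00 mm²) is removed, clipping the outline — boundary = 57.22 mm. So its perimeter = 57.22 mm. Layer 35 is larger (57.22 vs 22.00 mm).

layer 35 (z = 9.8 mm)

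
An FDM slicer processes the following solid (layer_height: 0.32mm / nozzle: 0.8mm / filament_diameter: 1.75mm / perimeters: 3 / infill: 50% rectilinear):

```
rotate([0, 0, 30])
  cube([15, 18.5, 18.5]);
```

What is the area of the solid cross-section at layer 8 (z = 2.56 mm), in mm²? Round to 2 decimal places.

277.50 mm²

At z = 2.56 mm: the 15×18.5 cube contributes its full rectangle (area 277.50 mm²); (whole slice rotated 30° about Z — lengths, areas and connectivity unchanged). Overall, the cross-section is a single solid region. Net area = 277.50 mm².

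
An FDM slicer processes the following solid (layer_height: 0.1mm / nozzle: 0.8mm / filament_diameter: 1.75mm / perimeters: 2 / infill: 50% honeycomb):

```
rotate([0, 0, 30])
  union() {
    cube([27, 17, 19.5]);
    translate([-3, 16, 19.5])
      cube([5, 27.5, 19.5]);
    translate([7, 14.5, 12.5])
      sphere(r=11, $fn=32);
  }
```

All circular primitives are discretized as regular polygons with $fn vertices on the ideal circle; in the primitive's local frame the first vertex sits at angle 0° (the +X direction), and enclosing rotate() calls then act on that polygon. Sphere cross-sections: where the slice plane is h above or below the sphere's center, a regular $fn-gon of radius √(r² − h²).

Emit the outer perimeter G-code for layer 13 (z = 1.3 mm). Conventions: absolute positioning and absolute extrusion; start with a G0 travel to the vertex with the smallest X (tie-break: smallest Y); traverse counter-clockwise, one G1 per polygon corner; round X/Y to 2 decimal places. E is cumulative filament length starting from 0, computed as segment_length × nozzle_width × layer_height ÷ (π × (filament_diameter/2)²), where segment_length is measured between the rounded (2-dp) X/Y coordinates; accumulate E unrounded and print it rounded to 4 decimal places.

G0 X-8.50 Y14.72 Z1.30
G1 X0.00 Y0.00 E0.5654
G1 X23.38 Y13.50 E1.4633
G1 X14.88 Y28.22 E2.0287
G1 X-8.50 Y14.72 E2.9266

At z = 1.3 mm: the cube is present — its section is the full 27×17 rectangle; the cube at (-3, 16) is not intersected at this z (z outside [19.5, 39]); the sphere at (7, 14.5) is absent (|z−center|=11.200 > r=11); Merging all regions: only the 27×17 cube is present, so the union is just that shape — 1 connected region; (rotated 30° about Z; rotation is an isometry so areas/perimeters/island counts are preserved). The outline is a single polygon with 4 vertices. Extrusion per mm of travel: 0.8 × 0.1 / (π × 0.875²) = 0.033260. Accumulating E over each segment gives final E = 2.9266.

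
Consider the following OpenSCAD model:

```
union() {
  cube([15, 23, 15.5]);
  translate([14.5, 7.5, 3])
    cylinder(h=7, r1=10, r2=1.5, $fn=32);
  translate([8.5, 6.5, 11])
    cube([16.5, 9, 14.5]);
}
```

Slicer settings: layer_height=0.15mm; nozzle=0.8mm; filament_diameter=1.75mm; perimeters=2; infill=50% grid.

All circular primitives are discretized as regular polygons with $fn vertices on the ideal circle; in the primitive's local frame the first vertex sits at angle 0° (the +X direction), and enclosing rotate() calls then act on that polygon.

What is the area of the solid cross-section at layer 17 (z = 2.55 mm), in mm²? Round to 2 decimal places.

345.00 mm²

At z = 2.55 mm: the cube (footprint 15×23) is included at this height (area 345.00 mm²); the cone at (14.5, 7.5) does not reach this height (z outside [3, 10]); the cube at (8.5, 6.5) does not reach this height (z outside [11, 25.5]); Merging all regions: only the 15×23 cube is present, so the union is just that shape — area = 345.00 mm². Overall, the cross-section is a single solid region. Net area = 345.00 mm².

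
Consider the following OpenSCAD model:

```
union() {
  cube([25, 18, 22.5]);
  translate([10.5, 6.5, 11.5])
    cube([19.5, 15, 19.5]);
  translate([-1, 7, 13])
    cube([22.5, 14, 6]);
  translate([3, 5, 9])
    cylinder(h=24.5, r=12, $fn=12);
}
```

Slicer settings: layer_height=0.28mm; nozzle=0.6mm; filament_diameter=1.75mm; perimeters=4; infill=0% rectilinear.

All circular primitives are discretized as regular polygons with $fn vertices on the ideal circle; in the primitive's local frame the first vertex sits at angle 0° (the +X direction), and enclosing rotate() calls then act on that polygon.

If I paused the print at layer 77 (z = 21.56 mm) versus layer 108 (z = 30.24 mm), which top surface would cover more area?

Layer 77 (z = 21.56): the 25×18 cube contributes its full rectangle (area 450.00 mm²); the 19.5×15 cube at (10.5, 6.5) contributes its full rectangle (area 292.50 mm²); the cube at (-1, 7) is absent (z outside [13, 19]); the r=12 cylinder at (3, 5) contributes a regular 12-gon of circumradius 12 (area = (12/2)·12.000²·sin(360°/12) = 432.00 mm²); Combining (union): the regions partially overlap — summed areas 1174.50 mm² minus the doubly-counted overlap 381.19 mm² gives 793.31 mm² — area = 793.31 mm². So its area = 793.31 mm². Layer 108 (z = 30.24): the cube is absent (z outside [0, 22.5]); the cube at (10.5, 6.5) is present — its section is the full 19.5×15 rectangle (area 292.50 mm²); the cube at (-1, 7) does not reach this height (z outside [13, 19]); the r=12 cylinder at (3, 5) gives a regular 12-gon of circumradius 12 (constant along its height) (area = (12/2)·12.000²·sin(360°/12) = 432.00 mm²); Merging all regions: the regions partially overlap — summed areas 724.50 mm² minus the doubly-counted overlap 19.91 mm² gives 704.59 mm² — area = 704.59 mm². So its area = 704.59 mm². Layer 77 is larger (793.31 vs 704.59 mm²).

layer 77 (z = 21.56 mm)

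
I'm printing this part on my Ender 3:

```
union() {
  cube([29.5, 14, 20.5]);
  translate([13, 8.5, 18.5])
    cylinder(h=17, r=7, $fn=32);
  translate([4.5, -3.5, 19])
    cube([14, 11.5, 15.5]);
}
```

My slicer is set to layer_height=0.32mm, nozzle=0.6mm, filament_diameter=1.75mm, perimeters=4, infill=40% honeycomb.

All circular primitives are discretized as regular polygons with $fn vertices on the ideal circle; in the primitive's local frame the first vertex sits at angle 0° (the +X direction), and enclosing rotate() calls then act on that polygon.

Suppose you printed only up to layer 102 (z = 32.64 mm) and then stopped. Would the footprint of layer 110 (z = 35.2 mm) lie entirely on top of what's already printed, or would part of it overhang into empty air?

Compare the two slices. At z = 32.64: the cube does not reach this height (z outside [0, 20.5]); the r=7 cylinder at (13, 8.5) gives a regular 32-gon of circumradius 7 (constant along its height) (area = (32/2)·7.000²·sin(360°/32) = 152.95 mm²); the 14×11.5 cube at (4.5, -3.5) contributes its full rectangle (area 161.00 mm²); Combining (union): the regions partially overlap — summed areas 313.95 mm² minus the doubly-counted overlap 65.91 mm² gives 248.04 mm² — area = 248.04 mm². At z = 35.2: the cube is absent (z outside [0, 20.5]); the r=7 cylinder at (13, 8.5) contributes a regular 32-gon of circumradius 7 (area = (32/2)·7.000²·sin(360°/32) = 152.95 mm²); the cube at (4.5, -3.5) does not reach this height (z outside [19, 34.5]); Taking the union: only the r=7 cylinder at (13, 8.5) is present, so the union is just that shape — area = 152.95 mm². Checking containment: the cross-section at z = 35.2 is a subset of the cross-section at z = 32.64.

entirely on top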